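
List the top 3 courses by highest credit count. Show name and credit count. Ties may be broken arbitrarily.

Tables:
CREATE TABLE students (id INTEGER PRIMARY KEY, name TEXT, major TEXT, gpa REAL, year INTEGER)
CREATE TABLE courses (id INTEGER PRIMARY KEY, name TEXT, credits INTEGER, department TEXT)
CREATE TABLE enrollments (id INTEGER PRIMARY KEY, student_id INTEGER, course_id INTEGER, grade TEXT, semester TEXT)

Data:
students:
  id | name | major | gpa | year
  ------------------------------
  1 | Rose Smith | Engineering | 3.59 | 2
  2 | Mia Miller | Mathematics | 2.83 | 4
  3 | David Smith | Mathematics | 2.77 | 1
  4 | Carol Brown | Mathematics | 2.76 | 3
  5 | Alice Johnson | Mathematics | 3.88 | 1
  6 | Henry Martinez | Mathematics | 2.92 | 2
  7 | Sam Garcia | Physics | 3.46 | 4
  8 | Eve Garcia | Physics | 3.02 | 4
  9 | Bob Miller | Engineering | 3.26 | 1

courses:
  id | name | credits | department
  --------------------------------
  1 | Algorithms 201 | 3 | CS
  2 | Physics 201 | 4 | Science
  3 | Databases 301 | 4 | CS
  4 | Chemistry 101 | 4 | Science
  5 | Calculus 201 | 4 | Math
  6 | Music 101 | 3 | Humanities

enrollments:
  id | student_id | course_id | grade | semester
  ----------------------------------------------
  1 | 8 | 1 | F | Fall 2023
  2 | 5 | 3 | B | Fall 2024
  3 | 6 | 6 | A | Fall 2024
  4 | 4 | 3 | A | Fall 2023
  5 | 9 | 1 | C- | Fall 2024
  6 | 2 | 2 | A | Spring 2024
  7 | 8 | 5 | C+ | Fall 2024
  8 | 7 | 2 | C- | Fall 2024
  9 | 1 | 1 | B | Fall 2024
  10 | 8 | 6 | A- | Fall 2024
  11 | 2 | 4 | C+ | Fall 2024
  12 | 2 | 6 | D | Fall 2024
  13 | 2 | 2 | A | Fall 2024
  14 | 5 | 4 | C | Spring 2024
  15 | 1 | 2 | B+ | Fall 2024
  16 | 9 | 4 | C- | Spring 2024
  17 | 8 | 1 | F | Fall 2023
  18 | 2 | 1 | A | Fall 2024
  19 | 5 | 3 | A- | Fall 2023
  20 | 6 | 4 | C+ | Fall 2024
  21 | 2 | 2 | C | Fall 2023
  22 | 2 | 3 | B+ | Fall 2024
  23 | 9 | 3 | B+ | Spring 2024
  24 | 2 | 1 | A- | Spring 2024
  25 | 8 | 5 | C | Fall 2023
SELECT name, credits FROM courses ORDER BY credits DESC LIMIT 3

Execution result:
name | credits
Physics 201 | 4
Databases 301 | 4
Chemistry 101 | 4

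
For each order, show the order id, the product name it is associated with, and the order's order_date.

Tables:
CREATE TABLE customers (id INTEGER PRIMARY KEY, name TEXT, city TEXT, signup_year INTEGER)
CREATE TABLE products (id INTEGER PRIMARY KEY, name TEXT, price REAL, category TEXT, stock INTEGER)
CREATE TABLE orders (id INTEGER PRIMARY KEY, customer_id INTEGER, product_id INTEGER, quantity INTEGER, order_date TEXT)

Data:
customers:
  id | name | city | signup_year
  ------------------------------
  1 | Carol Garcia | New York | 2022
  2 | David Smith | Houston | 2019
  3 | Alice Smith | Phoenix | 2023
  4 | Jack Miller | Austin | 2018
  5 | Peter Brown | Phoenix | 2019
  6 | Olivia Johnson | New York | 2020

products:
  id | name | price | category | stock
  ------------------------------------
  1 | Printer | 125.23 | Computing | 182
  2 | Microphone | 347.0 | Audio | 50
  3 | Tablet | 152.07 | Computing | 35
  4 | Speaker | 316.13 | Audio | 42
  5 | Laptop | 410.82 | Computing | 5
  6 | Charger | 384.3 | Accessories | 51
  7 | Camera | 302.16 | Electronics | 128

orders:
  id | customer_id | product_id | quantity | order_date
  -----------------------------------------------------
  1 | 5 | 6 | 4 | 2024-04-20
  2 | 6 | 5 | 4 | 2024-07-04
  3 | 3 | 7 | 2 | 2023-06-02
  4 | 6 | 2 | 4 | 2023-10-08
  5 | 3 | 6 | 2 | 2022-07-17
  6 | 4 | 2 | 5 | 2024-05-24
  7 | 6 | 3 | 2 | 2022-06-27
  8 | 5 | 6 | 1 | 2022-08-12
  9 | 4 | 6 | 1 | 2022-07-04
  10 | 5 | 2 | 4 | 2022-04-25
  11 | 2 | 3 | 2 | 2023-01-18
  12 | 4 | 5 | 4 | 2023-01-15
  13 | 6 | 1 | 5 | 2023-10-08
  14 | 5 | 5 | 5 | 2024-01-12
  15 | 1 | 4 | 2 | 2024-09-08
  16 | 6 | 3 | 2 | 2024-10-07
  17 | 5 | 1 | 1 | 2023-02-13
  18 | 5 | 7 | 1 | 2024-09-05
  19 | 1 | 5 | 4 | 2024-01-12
SELECT c.id, p.name AS product, c.order_date FROM orders c JOIN products p ON c.product_id = p.id

Execution result:
id | product | order_date
1 | Charger | 2024-04-20
2 | Laptop | 2024-07-04
3 | Camera | 2023-06-02
4 | Microphone | 2023-10-08
5 | Charger | 2022-07-17
6 | Microphone | 2024-05-24
7 | Tablet | 2022-06-27
8 | Charger | 2022-08-12
9 | Charger | 2022-07-04
10 | Microphone | 2022-04-25
11 | Tablet | 2023-01-18
12 | Laptop | 2023-01-15
13 | Printer | 2023-10-08
14 | Laptop | 2024-01-12
15 | Speaker | 2024-09-08
16 | Tablet | 2024-10-07
17 | Printer | 2023-02-13
18 | Camera | 2024-09-05
19 | Laptop | 2024-01-12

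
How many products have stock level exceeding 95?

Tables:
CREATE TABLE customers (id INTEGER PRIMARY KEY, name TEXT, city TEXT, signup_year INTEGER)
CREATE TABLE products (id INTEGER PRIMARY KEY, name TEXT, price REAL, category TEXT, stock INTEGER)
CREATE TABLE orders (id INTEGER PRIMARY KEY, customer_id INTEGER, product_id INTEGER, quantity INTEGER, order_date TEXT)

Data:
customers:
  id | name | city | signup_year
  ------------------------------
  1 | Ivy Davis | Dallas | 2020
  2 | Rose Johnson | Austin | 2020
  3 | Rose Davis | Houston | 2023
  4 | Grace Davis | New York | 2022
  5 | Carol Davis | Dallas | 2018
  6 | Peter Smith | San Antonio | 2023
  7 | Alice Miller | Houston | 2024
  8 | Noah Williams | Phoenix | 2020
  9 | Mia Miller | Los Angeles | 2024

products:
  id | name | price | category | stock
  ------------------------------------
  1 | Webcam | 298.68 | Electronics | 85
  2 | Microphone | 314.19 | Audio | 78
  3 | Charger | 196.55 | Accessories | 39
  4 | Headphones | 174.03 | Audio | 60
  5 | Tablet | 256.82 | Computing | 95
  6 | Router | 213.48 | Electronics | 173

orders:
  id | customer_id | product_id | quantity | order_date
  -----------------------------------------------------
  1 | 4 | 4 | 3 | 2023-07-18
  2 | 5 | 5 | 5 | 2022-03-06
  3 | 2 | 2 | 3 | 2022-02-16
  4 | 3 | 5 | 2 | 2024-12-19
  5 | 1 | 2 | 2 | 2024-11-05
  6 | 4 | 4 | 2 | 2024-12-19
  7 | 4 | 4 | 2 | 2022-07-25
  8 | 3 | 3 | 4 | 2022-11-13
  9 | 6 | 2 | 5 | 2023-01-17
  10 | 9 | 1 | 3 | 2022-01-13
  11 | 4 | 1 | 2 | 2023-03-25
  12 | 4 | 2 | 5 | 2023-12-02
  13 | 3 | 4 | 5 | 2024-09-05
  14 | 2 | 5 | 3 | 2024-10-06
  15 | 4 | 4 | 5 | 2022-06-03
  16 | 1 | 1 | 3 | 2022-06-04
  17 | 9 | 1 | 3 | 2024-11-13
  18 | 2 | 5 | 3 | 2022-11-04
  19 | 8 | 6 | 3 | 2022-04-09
SELECT COUNT(*) FROM products WHERE stock > 95

Execution result:
1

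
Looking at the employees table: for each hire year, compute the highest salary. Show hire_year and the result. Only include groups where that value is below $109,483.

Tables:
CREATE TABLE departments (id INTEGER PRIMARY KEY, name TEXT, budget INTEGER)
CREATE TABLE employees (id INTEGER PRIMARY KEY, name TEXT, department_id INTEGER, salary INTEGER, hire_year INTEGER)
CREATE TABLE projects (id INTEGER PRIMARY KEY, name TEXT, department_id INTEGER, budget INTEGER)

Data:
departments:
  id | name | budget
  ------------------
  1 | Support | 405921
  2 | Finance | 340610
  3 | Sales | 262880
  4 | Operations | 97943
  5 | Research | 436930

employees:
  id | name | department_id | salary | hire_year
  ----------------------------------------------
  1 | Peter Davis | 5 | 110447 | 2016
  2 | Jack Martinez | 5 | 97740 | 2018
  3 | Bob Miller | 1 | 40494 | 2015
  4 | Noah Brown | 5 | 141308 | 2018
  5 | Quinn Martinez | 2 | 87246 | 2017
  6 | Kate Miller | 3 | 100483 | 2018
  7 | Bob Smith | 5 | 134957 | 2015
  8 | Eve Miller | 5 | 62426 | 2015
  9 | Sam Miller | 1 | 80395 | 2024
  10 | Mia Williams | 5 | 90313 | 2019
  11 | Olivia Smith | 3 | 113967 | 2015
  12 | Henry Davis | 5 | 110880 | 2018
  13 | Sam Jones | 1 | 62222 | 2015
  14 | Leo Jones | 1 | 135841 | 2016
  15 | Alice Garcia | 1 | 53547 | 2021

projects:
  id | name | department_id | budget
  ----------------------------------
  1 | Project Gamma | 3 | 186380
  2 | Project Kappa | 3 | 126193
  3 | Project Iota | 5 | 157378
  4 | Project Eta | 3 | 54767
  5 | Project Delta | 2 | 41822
SELECT hire_year, MAX(salary) AS max_salary FROM employees GROUP BY hire_year HAVING MAX(salary) < 109483

Execution result:
hire_year | max_salary
2017 | 87246
2019 | 90313
2021 | 53547
2024 | 80395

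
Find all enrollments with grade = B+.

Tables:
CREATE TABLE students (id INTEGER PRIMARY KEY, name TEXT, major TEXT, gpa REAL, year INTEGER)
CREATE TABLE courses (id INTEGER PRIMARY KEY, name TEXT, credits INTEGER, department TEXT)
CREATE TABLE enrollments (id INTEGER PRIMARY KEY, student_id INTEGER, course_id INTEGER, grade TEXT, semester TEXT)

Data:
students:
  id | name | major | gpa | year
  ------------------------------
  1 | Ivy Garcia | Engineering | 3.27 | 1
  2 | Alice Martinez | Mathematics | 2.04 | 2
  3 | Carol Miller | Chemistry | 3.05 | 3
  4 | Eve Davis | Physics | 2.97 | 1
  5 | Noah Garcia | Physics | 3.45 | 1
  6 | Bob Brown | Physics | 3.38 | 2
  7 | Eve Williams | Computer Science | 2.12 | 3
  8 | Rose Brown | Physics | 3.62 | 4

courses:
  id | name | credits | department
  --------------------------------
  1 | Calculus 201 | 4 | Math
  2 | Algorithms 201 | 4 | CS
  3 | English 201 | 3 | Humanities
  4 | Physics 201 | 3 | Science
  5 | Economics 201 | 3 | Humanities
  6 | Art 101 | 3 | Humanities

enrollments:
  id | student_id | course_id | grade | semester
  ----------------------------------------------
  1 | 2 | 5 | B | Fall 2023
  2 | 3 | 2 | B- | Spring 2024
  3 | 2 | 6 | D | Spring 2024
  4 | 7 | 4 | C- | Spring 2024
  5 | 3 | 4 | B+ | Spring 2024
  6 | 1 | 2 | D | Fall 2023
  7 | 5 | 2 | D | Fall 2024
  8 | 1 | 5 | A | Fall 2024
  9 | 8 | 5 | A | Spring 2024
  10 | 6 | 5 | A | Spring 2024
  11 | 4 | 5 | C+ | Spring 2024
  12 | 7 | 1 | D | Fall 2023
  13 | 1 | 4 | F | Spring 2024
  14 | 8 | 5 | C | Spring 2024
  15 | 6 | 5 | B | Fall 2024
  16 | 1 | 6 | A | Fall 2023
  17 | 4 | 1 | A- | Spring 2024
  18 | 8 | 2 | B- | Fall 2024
SELECT id, grade FROM enrollments WHERE grade = 'B+'

Execution result:
id | grade
5 | B+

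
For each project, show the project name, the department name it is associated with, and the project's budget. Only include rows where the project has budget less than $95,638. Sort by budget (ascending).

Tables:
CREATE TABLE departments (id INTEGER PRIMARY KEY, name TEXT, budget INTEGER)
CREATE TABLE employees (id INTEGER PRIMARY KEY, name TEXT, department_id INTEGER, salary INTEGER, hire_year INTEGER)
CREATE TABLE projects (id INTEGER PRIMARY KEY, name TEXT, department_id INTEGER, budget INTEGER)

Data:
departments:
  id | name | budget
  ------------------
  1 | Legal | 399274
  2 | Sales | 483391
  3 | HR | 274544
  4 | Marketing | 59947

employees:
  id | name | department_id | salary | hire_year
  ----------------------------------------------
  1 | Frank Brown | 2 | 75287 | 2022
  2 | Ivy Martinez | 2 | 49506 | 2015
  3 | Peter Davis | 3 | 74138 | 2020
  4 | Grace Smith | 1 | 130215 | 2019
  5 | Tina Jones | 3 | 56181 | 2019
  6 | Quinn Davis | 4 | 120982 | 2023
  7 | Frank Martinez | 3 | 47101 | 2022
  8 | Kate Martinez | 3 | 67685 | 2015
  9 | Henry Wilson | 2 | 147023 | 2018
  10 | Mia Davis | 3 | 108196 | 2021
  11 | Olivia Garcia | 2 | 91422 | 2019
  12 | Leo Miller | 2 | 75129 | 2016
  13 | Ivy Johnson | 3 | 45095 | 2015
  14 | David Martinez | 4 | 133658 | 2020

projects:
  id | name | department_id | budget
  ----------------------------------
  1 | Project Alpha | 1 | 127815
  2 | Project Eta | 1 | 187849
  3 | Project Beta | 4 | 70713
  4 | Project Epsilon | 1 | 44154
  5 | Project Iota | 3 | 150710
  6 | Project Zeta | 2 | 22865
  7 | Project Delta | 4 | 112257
SELECT c.name, p.name AS department, c.budget FROM projects c JOIN departments p ON c.department_id = p.id WHERE c.budget < 95638 ORDER BY c.budget ASC

Execution result:
name | department | budget
Project Zeta | Sales | 22865
Project Epsilon | Legal | 44154
Project Beta | Marketing | 70713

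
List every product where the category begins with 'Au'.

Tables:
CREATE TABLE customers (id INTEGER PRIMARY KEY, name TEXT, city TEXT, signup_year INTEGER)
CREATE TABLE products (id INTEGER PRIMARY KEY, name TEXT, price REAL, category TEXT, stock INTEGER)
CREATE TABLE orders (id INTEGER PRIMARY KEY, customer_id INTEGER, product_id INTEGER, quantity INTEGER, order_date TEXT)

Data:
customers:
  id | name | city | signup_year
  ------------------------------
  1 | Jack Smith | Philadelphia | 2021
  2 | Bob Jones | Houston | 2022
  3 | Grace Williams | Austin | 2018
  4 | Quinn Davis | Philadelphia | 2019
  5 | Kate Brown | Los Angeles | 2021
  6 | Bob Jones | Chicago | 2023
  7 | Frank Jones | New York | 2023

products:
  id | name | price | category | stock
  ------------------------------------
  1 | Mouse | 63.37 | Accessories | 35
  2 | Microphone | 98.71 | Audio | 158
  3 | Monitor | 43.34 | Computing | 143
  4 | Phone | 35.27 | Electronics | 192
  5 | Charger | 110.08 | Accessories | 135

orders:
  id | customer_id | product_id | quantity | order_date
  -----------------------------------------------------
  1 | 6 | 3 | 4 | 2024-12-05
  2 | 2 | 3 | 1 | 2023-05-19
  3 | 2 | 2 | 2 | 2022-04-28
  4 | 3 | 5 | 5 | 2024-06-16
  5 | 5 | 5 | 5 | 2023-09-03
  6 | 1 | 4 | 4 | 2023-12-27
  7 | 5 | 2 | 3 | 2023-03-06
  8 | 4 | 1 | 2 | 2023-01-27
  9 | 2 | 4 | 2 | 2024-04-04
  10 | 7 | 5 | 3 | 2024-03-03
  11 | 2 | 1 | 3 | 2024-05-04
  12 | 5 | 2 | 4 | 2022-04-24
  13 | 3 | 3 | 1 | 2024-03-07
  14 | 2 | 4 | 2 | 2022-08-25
SELECT name, category FROM products WHERE category LIKE 'Au%'

Execution result:
name | category
Microphone | Audio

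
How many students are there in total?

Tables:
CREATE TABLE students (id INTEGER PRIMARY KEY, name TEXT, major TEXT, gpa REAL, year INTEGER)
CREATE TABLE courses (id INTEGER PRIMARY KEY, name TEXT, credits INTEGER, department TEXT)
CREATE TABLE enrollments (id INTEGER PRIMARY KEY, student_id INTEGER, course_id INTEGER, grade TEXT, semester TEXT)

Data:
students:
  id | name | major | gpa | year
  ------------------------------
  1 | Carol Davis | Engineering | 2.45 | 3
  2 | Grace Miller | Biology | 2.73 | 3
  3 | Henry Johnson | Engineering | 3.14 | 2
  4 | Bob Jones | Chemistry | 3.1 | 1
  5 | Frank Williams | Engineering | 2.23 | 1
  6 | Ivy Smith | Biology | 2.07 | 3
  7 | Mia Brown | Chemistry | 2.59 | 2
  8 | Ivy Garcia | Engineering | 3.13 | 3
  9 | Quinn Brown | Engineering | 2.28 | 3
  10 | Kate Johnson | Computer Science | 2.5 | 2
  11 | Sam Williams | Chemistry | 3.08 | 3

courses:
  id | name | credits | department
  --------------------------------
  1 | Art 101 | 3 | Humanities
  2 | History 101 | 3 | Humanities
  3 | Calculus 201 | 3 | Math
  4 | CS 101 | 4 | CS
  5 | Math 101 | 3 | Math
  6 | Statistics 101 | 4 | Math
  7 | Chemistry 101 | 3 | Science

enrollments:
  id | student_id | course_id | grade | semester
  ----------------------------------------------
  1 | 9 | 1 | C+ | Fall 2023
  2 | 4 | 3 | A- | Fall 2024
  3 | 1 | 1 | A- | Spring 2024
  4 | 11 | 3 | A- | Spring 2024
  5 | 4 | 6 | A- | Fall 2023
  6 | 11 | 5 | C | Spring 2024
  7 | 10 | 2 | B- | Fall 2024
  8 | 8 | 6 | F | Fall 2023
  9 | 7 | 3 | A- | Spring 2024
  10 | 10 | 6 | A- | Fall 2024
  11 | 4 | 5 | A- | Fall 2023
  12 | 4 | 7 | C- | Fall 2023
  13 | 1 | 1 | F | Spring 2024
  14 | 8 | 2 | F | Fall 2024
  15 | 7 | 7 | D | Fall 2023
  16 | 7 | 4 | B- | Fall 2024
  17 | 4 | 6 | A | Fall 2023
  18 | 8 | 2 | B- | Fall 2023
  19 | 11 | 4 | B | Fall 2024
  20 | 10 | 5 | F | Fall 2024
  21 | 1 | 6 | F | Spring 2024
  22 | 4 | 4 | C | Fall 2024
SELECT COUNT(*) FROM students

Execution result:
11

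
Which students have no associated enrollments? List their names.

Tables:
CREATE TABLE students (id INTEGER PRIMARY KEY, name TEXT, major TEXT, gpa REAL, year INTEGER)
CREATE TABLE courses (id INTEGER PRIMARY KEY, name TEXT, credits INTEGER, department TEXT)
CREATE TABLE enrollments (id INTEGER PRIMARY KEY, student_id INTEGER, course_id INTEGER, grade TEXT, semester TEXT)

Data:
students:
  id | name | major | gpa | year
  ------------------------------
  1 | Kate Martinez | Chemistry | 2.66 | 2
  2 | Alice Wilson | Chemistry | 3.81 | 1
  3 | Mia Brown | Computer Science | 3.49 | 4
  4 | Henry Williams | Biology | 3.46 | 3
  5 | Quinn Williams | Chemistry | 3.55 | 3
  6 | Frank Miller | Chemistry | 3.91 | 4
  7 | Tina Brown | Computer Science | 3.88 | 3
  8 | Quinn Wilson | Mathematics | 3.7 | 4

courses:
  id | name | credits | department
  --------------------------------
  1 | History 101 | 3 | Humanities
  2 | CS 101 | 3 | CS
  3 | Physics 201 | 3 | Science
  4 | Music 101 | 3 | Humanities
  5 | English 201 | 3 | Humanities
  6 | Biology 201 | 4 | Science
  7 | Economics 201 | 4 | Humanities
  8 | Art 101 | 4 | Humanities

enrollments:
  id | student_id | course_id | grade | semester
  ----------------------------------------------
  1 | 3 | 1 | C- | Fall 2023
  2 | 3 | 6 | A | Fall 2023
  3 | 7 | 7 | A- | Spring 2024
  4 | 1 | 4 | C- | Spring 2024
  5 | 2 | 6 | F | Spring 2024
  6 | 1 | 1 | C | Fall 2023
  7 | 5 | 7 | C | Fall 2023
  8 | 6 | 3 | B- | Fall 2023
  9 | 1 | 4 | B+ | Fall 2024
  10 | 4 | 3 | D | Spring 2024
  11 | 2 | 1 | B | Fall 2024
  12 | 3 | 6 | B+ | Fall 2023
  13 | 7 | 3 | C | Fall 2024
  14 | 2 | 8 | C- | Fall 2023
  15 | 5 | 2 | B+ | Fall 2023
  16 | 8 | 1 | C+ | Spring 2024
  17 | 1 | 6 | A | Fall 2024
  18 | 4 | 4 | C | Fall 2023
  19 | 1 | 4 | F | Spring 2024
SELECT p.name FROM students p LEFT JOIN enrollments c ON c.student_id = p.id WHERE c.id IS NULL

Execution result:
(no rows)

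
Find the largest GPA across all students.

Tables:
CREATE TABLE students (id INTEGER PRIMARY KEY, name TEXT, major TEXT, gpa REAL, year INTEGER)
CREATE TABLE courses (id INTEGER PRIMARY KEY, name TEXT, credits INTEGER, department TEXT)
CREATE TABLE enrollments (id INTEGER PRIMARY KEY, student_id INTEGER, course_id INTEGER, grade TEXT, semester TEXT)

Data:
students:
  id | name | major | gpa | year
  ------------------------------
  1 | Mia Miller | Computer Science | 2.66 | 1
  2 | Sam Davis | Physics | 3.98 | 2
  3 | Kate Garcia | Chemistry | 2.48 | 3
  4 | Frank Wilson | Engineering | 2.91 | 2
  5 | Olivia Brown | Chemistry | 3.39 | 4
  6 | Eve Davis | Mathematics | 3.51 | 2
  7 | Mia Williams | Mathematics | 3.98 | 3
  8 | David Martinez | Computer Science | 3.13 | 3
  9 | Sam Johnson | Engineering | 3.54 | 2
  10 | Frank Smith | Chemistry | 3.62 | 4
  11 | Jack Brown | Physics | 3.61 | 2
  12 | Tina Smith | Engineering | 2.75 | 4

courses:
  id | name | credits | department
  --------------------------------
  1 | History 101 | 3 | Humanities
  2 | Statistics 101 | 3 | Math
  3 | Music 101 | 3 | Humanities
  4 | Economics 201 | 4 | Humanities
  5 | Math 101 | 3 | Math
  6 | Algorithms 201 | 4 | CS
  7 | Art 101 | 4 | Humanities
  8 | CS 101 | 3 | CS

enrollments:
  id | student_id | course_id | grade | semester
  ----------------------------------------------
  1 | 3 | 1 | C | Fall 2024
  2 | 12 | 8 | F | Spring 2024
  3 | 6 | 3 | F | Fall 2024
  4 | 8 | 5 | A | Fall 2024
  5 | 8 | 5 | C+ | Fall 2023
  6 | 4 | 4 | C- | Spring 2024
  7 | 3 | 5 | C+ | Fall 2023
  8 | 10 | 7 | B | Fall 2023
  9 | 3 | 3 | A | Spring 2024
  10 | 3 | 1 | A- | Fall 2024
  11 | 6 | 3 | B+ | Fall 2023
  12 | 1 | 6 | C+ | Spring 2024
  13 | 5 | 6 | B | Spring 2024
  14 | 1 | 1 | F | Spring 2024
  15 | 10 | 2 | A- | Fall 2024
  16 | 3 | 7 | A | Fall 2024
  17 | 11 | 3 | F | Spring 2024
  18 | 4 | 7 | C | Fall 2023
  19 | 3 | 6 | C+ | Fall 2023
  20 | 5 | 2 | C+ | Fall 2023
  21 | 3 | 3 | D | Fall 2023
SELECT MAX(gpa) FROM students

Execution result:
3.98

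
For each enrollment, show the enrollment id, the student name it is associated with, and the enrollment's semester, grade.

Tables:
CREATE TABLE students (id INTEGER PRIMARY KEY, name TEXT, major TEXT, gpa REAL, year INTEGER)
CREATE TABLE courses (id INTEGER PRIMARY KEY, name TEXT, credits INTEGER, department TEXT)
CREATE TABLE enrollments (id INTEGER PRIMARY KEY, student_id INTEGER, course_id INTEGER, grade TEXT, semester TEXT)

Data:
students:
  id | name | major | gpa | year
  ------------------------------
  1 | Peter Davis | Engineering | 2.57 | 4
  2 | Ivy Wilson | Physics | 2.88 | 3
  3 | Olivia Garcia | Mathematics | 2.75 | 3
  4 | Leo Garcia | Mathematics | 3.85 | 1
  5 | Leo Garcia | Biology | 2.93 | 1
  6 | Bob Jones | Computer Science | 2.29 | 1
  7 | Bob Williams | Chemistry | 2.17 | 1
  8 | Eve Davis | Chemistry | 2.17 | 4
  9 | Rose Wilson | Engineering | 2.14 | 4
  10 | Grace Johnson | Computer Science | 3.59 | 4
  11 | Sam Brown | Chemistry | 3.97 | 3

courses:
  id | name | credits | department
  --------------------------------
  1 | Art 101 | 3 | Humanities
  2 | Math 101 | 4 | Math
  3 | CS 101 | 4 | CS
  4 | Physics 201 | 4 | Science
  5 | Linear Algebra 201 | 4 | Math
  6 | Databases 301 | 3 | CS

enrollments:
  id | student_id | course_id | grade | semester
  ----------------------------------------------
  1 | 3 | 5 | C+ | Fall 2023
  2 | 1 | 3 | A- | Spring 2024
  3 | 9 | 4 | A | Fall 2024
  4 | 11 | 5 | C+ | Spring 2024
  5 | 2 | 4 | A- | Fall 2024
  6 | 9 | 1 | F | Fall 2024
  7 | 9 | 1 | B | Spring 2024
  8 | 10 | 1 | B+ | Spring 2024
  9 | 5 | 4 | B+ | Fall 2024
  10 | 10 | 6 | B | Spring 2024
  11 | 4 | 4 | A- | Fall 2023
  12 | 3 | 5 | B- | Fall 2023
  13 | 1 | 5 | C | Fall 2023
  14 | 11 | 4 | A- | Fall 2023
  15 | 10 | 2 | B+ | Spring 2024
SELECT c.id, p.name AS student, c.semester, c.grade FROM enrollments c JOIN students p ON c.student_id = p.id

Execution result:
id | student | semester | grade
1 | Olivia Garcia | Fall 2023 | C+
2 | Peter Davis | Spring 2024 | A-
3 | Rose Wilson | Fall 2024 | A
4 | Sam Brown | Spring 2024 | C+
5 | Ivy Wilson | Fall 2024 | A-
6 | Rose Wilson | Fall 2024 | F
7 | Rose Wilson | Spring 2024 | B
8 | Grace Johnson | Spring 2024 | B+
9 | Leo Garcia | Fall 2024 | B+
10 | Grace Johnson | Spring 2024 | B
11 | Leo Garcia | Fall 2023 | A-
12 | Olivia Garcia | Fall 2023 | B-
13 | Peter Davis | Fall 2023 | C
14 | Sam Brown | Fall 2023 | A-
15 | Grace Johnson | Spring 2024 | B+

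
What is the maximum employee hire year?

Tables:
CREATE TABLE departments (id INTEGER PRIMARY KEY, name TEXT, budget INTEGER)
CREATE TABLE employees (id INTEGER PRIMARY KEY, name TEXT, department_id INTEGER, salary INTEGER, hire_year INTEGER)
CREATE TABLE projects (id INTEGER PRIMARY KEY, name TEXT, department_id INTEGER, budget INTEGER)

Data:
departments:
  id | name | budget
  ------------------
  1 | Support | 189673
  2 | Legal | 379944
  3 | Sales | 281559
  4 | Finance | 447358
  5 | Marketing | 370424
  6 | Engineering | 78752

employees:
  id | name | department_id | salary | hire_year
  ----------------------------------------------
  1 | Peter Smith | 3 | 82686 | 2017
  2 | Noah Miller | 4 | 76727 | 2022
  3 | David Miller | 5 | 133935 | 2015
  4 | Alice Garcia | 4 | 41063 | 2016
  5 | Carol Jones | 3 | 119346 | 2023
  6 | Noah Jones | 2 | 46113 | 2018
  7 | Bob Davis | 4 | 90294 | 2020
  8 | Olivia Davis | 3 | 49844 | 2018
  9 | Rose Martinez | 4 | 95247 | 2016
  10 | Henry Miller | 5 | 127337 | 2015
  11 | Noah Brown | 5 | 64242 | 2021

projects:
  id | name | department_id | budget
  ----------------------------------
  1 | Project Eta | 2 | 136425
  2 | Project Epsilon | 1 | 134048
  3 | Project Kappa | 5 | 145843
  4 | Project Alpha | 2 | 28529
SELECT MAX(hire_year) FROM employees

Execution result:
2023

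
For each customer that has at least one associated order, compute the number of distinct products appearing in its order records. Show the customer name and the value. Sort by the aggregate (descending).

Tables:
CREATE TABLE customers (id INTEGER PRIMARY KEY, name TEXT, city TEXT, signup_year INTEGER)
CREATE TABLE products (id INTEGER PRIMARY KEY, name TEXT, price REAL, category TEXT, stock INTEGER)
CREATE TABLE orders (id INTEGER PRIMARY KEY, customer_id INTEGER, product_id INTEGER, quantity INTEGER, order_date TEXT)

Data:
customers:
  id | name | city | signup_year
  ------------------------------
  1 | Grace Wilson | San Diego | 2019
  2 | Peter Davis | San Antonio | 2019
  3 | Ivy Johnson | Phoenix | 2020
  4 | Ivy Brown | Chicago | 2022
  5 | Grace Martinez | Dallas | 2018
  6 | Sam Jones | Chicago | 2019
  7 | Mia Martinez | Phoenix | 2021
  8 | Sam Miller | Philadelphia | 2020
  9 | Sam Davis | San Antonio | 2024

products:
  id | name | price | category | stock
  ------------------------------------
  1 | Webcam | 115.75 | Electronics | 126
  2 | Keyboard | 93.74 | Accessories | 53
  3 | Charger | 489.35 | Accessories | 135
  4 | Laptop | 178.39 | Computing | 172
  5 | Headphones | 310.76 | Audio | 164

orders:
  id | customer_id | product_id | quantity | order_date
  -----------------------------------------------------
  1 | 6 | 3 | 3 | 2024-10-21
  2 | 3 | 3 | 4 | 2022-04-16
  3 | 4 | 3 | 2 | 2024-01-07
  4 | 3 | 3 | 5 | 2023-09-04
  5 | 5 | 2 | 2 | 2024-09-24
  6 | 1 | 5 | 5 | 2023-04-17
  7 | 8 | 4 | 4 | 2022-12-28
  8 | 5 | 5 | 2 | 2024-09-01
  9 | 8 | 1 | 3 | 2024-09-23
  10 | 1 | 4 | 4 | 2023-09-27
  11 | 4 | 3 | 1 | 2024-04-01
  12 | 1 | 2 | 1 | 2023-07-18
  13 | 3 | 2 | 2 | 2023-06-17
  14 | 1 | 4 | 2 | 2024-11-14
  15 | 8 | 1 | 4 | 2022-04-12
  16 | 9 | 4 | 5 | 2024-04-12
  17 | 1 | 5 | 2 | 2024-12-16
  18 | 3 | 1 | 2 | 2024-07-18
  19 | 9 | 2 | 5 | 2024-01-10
SELECT p.name, COUNT(DISTINCT c.product_id) AS distinct_product_count FROM orders c JOIN customers p ON c.customer_id = p.id GROUP BY p.id, p.name ORDER BY distinct_product_count DESC

Execution result:
name | distinct_product_count
Grace Wilson | 3
Ivy Johnson | 3
Grace Martinez | 2
Sam Miller | 2
Sam Davis | 2
Ivy Brown | 1
Sam Jones | 1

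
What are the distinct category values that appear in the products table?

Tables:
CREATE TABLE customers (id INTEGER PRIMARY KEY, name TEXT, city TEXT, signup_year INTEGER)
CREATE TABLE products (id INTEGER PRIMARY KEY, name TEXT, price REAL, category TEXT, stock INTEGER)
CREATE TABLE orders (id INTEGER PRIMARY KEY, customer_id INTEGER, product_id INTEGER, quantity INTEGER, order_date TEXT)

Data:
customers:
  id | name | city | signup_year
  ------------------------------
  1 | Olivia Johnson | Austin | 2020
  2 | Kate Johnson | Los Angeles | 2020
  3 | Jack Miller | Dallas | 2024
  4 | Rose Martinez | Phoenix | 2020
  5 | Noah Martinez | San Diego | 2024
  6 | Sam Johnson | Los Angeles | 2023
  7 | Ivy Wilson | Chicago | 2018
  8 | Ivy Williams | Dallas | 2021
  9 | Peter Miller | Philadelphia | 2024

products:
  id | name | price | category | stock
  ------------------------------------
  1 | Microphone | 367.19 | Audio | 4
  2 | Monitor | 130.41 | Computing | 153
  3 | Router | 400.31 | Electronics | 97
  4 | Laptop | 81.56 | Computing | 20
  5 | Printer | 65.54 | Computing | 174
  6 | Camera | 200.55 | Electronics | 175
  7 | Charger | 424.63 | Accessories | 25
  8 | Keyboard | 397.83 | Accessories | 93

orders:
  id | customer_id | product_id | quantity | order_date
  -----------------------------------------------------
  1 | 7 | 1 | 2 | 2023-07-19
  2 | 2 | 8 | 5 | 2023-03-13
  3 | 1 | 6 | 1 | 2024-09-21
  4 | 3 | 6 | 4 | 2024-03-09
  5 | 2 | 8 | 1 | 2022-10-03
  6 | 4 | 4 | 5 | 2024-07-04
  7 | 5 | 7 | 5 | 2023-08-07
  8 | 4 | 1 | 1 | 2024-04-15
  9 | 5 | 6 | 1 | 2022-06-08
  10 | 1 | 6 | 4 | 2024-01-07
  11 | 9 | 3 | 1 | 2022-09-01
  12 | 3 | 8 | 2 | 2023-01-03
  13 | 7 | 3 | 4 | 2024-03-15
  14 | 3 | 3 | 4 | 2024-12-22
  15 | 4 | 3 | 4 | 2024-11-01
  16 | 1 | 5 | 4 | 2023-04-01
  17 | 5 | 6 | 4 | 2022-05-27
SELECT DISTINCT category FROM products

Execution result:
category
Audio
Computing
Electronics
Accessories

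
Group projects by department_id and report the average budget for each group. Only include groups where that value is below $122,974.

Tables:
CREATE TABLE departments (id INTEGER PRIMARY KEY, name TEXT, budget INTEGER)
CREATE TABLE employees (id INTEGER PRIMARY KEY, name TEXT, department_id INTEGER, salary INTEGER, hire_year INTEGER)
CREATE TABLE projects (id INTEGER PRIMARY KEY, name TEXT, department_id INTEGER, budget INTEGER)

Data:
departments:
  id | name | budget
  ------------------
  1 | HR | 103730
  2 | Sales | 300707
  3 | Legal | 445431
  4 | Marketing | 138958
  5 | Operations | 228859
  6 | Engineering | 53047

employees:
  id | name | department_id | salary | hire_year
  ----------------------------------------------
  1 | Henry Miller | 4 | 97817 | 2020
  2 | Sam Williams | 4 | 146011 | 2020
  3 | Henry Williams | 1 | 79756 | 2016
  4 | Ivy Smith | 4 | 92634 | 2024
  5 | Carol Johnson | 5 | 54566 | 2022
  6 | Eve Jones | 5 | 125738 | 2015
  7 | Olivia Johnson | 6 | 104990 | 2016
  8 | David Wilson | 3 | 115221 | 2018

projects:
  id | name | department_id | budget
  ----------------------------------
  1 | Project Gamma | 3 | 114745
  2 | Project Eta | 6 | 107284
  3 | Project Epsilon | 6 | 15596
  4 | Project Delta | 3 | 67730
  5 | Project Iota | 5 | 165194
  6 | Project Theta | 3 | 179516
SELECT department_id, AVG(budget) AS avg_budget FROM projects GROUP BY department_id HAVING AVG(budget) < 122974

Execution result:
department_id | avg_budget
3 | 120663.67
6 | 61440.00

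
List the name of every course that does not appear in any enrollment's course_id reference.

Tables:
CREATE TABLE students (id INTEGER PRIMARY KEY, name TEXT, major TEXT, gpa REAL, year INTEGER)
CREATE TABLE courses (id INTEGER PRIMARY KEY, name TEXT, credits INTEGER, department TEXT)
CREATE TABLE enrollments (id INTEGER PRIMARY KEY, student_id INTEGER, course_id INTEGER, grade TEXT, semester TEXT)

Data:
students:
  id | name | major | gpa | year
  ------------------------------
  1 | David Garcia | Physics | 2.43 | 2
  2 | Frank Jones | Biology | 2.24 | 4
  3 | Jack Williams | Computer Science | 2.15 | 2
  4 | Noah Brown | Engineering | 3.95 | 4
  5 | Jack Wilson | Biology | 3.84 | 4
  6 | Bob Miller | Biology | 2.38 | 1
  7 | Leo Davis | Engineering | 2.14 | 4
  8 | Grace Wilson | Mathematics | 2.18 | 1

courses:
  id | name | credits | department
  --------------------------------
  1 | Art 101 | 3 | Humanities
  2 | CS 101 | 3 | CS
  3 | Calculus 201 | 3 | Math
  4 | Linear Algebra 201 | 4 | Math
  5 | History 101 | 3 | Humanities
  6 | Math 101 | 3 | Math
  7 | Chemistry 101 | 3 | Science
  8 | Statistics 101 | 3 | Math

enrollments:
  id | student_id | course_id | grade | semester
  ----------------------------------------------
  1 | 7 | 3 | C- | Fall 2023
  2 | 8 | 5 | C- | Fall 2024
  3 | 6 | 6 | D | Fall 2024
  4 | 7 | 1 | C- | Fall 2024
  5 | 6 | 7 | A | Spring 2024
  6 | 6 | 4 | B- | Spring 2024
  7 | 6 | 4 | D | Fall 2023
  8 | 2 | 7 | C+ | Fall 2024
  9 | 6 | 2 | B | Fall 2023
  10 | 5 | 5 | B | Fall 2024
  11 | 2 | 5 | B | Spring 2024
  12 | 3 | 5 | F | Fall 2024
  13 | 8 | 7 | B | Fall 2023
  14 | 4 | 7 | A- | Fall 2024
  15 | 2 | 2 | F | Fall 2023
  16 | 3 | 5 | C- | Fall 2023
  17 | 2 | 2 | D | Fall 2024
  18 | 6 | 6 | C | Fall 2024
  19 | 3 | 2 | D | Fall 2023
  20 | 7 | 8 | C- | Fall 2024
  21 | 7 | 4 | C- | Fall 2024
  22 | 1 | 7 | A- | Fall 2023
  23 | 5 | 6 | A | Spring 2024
SELECT p.name FROM courses p LEFT JOIN enrollments c ON c.course_id = p.id WHERE c.id IS NULL

Execution result:
(no rows)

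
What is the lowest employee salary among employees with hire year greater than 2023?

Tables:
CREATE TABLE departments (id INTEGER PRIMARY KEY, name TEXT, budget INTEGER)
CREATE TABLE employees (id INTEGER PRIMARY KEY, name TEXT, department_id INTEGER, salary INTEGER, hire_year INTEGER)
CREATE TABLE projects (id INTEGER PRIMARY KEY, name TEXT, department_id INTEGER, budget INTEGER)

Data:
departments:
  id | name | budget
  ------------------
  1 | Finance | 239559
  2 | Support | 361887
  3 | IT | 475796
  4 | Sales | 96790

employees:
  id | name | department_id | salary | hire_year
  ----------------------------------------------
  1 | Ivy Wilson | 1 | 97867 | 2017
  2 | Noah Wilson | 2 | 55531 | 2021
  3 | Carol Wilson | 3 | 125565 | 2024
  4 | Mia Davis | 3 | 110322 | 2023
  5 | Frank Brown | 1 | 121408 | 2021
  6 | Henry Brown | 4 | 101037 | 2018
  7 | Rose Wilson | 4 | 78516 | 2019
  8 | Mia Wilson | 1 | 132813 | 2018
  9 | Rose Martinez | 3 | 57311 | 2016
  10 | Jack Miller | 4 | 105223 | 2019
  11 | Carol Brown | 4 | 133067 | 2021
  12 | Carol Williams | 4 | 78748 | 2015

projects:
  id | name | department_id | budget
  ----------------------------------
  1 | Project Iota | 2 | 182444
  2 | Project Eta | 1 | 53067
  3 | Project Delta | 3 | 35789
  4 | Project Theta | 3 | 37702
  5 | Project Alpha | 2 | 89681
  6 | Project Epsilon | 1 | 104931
SELECT MIN(salary) FROM employees WHERE hire_year > 2023

Execution result:
125565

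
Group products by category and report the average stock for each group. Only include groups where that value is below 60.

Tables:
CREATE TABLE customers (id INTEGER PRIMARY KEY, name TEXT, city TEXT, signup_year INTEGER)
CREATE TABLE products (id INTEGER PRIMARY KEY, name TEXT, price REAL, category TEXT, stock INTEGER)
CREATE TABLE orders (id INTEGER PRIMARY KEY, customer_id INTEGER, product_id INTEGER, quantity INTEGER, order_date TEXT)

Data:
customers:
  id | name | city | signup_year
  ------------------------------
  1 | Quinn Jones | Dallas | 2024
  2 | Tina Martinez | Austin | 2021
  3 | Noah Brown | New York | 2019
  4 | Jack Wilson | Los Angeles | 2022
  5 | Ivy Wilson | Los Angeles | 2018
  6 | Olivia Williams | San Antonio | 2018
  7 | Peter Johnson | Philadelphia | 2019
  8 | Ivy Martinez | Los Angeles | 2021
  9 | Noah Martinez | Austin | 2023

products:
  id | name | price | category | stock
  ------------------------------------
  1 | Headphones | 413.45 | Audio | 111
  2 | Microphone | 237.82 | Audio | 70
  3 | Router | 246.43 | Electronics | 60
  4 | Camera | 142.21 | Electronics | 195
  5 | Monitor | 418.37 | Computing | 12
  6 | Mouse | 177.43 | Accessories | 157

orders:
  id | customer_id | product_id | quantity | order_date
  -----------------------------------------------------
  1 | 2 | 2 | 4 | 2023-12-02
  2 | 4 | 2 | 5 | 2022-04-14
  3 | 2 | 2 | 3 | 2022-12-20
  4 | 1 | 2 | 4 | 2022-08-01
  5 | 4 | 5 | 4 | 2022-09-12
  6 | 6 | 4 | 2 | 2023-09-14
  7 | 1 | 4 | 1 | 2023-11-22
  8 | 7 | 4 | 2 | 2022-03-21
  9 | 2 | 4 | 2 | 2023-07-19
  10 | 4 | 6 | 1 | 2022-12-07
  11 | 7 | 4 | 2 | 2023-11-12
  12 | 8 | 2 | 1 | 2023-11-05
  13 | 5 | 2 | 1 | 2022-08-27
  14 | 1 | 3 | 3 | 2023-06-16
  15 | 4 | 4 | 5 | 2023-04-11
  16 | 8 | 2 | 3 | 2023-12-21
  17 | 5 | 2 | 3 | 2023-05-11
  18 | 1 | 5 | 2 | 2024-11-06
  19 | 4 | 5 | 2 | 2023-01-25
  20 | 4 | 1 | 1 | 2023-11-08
SELECT category, AVG(stock) AS avg_stock FROM products GROUP BY category HAVING AVG(stock) < 60

Execution result:
category | avg_stock
Computing | 12.00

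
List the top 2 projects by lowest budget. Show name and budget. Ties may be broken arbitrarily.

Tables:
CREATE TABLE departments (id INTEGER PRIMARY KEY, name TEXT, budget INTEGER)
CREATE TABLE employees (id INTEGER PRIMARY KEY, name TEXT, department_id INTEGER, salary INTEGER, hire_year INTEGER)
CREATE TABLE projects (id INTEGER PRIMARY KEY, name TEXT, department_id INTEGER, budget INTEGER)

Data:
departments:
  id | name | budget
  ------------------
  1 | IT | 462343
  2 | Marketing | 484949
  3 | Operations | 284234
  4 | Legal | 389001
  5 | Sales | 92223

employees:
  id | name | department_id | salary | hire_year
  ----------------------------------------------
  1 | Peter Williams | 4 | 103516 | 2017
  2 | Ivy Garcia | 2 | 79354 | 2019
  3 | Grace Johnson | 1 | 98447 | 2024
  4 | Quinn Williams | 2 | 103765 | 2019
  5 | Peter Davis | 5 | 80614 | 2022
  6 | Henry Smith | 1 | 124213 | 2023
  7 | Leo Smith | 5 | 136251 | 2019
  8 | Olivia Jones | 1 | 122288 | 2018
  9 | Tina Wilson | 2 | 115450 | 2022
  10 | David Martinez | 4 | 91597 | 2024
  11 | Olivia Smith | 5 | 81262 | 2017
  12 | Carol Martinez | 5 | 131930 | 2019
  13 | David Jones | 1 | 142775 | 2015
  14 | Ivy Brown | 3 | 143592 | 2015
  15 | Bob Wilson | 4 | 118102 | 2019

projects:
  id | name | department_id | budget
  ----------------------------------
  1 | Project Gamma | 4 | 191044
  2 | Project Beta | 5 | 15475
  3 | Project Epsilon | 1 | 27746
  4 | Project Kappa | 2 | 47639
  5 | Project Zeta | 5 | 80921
SELECT name, budget FROM projects ORDER BY budget ASC LIMIT 2

Execution result:
name | budget
Project Beta | 15475
Project Epsilon | 27746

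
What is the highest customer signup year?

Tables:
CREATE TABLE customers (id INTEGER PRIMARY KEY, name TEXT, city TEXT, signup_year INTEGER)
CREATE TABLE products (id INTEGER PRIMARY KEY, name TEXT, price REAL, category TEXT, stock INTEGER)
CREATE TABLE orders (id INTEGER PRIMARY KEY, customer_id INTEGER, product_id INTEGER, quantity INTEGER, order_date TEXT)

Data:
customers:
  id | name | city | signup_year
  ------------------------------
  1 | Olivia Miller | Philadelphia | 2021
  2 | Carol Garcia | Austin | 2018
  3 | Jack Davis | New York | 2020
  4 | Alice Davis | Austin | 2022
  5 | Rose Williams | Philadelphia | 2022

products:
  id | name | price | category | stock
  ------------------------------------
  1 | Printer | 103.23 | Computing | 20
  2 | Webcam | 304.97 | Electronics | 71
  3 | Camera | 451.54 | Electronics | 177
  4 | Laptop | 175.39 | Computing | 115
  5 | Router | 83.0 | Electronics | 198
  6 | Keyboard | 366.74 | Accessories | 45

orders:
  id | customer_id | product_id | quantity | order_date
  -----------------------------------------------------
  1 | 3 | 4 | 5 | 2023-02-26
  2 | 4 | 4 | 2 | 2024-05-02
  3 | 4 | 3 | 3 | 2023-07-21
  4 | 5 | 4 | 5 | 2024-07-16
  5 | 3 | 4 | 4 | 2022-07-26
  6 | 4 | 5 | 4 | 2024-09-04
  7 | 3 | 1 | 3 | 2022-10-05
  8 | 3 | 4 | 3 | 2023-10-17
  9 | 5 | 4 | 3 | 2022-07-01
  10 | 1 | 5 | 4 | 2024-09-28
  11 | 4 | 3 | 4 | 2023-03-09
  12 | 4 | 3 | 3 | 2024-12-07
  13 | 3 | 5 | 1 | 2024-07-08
SELECT MAX(signup_year) FROM customers

Execution result:
2022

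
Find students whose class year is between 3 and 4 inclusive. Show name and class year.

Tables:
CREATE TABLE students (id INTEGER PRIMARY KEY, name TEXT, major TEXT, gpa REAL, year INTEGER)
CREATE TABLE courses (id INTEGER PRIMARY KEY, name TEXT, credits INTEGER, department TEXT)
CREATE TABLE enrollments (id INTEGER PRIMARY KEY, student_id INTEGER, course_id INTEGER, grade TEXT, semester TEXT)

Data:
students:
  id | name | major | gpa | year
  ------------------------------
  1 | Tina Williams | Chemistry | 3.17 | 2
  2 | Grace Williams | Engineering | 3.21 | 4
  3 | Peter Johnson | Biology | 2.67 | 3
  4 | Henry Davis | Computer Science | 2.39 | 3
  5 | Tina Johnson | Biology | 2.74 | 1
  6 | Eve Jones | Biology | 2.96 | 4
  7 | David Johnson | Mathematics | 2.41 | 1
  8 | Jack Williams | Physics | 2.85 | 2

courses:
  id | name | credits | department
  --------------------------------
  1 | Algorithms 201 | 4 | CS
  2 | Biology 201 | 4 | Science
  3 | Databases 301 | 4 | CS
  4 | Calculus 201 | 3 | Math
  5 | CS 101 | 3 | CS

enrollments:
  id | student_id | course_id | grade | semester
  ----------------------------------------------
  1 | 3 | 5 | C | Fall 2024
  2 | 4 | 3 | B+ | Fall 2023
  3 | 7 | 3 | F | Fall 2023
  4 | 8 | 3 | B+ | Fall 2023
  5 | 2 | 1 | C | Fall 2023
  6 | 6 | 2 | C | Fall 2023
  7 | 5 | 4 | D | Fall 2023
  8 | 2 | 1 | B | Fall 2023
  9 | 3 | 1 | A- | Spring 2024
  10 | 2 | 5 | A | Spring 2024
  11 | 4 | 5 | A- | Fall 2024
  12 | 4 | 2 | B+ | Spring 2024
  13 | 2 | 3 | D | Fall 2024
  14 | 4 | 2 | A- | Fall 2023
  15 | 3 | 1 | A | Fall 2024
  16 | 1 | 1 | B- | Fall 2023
SELECT name, year FROM students WHERE year BETWEEN 3 AND 4

Execution result:
name | year
Grace Williams | 4
Peter Johnson | 3
Henry Davis | 3
Eve Jones | 4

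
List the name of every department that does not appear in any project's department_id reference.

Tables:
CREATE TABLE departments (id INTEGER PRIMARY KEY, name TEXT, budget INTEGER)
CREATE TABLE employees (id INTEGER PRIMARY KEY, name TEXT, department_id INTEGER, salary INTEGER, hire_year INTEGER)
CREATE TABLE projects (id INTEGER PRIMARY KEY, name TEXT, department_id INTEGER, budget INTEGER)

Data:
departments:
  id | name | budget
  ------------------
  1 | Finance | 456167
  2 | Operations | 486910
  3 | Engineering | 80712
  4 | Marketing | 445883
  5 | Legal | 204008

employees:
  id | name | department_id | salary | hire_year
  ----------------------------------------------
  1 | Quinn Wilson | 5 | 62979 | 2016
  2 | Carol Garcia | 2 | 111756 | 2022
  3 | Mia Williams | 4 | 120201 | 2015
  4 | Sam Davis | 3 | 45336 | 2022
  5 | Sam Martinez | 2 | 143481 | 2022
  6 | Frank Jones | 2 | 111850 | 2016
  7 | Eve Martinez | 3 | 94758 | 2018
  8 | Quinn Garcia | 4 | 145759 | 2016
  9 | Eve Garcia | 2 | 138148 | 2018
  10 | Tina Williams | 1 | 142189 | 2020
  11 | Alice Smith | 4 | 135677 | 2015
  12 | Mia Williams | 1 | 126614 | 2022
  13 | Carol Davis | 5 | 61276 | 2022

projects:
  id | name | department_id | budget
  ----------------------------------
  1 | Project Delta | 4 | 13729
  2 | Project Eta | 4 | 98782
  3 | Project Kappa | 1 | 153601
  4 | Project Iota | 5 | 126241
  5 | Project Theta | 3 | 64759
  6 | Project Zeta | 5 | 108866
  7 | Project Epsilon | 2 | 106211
SELECT p.name FROM departments p LEFT JOIN projects c ON c.department_id = p.id WHERE c.id IS NULL

Execution result:
(no rows)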